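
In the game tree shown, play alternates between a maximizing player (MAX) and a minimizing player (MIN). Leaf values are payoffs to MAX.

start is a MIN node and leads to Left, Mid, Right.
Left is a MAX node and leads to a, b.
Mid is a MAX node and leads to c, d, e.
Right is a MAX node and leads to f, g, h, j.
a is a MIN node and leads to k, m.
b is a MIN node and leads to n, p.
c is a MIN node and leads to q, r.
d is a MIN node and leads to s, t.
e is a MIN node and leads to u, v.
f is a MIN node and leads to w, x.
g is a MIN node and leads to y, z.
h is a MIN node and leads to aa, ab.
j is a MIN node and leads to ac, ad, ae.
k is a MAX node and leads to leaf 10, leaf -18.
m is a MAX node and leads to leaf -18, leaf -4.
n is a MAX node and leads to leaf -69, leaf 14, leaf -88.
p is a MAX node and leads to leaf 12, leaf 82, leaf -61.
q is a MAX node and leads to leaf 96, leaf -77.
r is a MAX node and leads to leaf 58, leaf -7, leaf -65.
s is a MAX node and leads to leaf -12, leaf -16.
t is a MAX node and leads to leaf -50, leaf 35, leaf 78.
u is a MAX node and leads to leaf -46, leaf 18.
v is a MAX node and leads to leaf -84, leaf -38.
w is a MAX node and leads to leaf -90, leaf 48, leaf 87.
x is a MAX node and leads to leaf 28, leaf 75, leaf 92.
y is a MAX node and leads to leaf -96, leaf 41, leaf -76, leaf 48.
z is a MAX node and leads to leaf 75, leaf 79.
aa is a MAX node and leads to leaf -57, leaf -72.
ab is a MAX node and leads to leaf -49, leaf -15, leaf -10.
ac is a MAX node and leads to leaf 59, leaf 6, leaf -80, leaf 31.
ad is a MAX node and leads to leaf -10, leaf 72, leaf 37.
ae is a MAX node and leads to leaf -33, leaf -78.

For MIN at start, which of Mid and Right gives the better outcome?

q (MAX): max(96, -77) = 96
r (MAX): max(58, -7, -65) = 58
c (MIN): min(96, 58) = 58
s (MAX): max(-12, -16) = -12
t (MAX): max(-50, 35, 78) = 78
d (MIN): min(-12, 78) = -12
u (MAX): max(-46, 18) = 18
v (MAX): max(-84, -38) = -38
e (MIN): min(18, -38) = -38
Mid (MAX): max(58, -12, -38) = 58
w (MAX): max(-90, 48, 87) = 87
x (MAX): max(28, 75, 92) = 92
f (MIN): min(87, 92) = 87
y (MAX): max(-96, 41, -76, 48) = 48
z (MAX): max(75, 79) = 79
g (MIN): min(48, 79) = 48
aa (MAX): max(-57, -72) = -57
ab (MAX): max(-49, -15, -10) = -10
h (MIN): min(-57, -10) = -57
ac (MAX): max(59, 6, -80, 31) = 59
ad (MAX): max(-10, 72, 37) = 72
ae (MAX): max(-33, -78) = -33
j (MIN): min(59, 72, -33) = -33
Right (MAX): max(87, 48, -57, -33) = 87
MIN prefers the lower value; Mid=58, Right=87. Mid is better since 58 < 87.

Mid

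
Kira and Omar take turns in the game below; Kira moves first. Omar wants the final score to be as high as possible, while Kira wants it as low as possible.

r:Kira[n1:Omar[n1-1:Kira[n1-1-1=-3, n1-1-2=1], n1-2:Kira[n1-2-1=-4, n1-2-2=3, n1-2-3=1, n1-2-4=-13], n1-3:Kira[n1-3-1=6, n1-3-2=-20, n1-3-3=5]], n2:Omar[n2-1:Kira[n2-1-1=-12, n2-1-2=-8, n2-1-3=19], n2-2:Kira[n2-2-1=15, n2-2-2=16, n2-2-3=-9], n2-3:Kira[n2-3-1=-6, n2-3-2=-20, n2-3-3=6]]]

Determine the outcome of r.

-9

n1-1 (Kira): min(-3, 1) = -3
n1-2 (Kira): min(-4, 3, 1, -13) = -13
n1-3 (Kira): min(6, -20, 5) = -20
n1 (Omar): max(-3, -13, -20) = -3
n2-1 (Kira): min(-12, -8, 19) = -12
n2-2 (Kira): min(15, 16, -9) = -9
n2-3 (Kira): min(-6, -20, 6) = -20
n2 (Omar): max(-12, -9, -20) = -9
r (Kira): min(-3, -9) = -9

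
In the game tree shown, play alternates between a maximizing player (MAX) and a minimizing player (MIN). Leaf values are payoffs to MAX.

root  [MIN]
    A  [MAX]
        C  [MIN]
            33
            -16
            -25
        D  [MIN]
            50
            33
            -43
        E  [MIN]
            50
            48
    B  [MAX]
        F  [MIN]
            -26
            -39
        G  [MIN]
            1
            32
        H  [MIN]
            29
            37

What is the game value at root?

29

C (MIN): min(33, -16, -25) = -25
D (MIN): min(50, 33, -43) = -43
E (MIN): min(50, 48) = 48
A (MAX): max(-25, -43, 48) = 48
F (MIN): min(-26, -39) = -39
G (MIN): min(1, 32) = 1
H (MIN): min(29, 37) = 29
B (MAX): max(-39, 1, 29) = 29
root (MIN): min(48, 29) = 29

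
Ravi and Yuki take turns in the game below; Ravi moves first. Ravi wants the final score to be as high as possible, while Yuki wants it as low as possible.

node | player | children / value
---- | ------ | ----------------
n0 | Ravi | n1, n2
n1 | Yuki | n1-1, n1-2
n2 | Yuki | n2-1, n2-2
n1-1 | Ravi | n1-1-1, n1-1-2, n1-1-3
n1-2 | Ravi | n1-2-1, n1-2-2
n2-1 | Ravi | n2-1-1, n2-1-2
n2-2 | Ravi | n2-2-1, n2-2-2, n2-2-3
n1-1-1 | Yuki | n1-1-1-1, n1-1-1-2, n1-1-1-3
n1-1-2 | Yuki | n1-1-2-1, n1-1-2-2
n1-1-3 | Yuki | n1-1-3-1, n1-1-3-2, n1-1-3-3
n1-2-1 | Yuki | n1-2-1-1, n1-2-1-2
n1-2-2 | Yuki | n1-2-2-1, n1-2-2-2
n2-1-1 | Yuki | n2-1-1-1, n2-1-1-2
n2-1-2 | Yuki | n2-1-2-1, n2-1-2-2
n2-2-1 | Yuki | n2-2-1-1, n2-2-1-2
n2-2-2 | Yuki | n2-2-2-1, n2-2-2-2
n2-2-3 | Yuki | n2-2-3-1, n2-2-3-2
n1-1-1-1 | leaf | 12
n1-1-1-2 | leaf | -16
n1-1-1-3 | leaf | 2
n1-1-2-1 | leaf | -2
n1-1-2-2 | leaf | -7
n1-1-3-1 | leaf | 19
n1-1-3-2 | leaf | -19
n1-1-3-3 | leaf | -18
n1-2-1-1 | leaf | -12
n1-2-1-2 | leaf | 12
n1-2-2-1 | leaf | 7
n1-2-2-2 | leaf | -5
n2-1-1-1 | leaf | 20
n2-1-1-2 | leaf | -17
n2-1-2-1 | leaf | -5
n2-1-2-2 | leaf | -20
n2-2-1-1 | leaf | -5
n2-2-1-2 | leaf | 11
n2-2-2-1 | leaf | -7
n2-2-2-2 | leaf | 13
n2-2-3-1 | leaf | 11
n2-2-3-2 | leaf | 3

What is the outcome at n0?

n1-1-1 (Yuki): min(12, -16, 2) = -16
n1-1-2 (Yuki): min(-2, -7) = -7
n1-1-3 (Yuki): min(19, -19, -18) = -19
n1-1 (Ravi): max(-16, -7, -19) = -7
n1-2-1 (Yuki): min(-12, 12) = -12
n1-2-2 (Yuki): min(7, -5) = -5
n1-2 (Ravi): max(-12, -5) = -5
n1 (Yuki): min(-7, -5) = -7
n2-1-1 (Yuki): min(20, -17) = -17
n2-1-2 (Yuki): min(-5, -20) = -20
n2-1 (Ravi): max(-17, -20) = -17
n2-2-1 (Yuki): min(-5, 11) = -5
n2-2-2 (Yuki): min(-7, 13) = -7
n2-2-3 (Yuki): min(11, 3) = 3
n2-2 (Ravi): max(-5, -7, 3) = 3
n2 (Yuki): min(-17, 3) = -17
n0 (Ravi): max(-7, -17) = -7

-7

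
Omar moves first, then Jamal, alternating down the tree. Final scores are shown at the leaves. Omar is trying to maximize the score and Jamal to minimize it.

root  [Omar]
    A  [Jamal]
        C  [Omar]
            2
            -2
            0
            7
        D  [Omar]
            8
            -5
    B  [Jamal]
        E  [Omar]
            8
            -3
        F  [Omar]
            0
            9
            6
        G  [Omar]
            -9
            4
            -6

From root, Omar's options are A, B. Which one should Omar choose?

A

C (Omar): max(2, -2, 0, 7) = 7
D (Omar): max(8, -5) = 8
A (Jamal): min(7, 8) = 7
E (Omar): max(8, -3) = 8
F (Omar): max(0, 9, 6) = 9
G (Omar): max(-9, 4, -6) = 4
B (Jamal): min(8, 9, 4) = 4
root (Omar): max(7, 4) = 7
Omar at root wants the highest of {A=7, B=4}, so chooses A.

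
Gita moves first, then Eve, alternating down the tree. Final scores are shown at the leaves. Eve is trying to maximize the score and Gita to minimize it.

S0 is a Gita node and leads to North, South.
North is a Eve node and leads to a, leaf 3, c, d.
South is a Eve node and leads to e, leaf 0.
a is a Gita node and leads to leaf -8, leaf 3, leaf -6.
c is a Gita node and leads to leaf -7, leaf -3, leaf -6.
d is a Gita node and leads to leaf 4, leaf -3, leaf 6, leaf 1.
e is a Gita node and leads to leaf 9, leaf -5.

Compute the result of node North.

3

a (Gita): min(-8, 3, -6) = -8
c (Gita): min(-7, -3, -6) = -7
d (Gita): min(4, -3, 6, 1) = -3
North (Eve): max(-8, 3, -7, -3) = 3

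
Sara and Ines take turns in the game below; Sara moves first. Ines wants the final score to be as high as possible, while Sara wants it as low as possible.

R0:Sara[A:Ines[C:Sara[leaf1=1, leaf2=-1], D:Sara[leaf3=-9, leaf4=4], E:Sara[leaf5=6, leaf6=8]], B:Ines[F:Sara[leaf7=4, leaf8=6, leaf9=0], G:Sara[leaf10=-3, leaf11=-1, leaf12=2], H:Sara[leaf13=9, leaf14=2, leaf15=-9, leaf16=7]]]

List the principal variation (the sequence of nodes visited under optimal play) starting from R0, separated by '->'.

C (Sara): min(1, -1) = -1
D (Sara): min(-9, 4) = -9
E (Sara): min(6, 8) = 6
A (Ines): max(-1, -9, 6) = 6
F (Sara): min(4, 6, 0) = 0
G (Sara): min(-3, -1, 2) = -3
H (Sara): min(9, 2, -9, 7) = -9
B (Ines): max(0, -3, -9) = 0
R0 (Sara): min(6, 0) = 0
At R0, Sara picks B (lowest: 0).
At B, Ines picks F (highest: 0).
At F, Sara picks leaf9 (lowest: 0).
Terminal value 0.

R0 -> B -> F -> leaf9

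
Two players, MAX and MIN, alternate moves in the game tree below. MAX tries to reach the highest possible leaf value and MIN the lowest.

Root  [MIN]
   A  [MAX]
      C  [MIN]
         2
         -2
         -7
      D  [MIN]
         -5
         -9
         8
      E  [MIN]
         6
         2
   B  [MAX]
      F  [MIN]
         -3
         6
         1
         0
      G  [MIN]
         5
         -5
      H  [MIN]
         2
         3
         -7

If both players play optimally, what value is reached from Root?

C (MIN): min(2, -2, -7) = -7
D (MIN): min(-5, -9, 8) = -9
E (MIN): min(6, 2) = 2
A (MAX): max(-7, -9, 2) = 2
F (MIN): min(-3, 6, 1, 0) = -3
G (MIN): min(5, -5) = -5
H (MIN): min(2, 3, -7) = -7
B (MAX): max(-3, -5, -7) = -3
Root (MIN): min(2, -3) = -3

-3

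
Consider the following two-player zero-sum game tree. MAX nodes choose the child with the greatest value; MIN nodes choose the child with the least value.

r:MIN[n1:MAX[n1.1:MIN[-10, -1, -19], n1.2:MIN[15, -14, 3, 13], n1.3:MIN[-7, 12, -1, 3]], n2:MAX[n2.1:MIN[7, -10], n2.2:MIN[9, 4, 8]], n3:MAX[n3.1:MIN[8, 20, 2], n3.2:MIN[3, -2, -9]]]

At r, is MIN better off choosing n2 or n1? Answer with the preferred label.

n2.1 (MIN): min(7, -10) = -10
n2.2 (MIN): min(9, 4, 8) = 4
n2 (MAX): max(-10, 4) = 4
n1.1 (MIN): min(-10, -1, -19) = -19
n1.2 (MIN): min(15, -14, 3, 13) = -14
n1.3 (MIN): min(-7, 12, -1, 3) = -7
n1 (MAX): max(-19, -14, -7) = -7
MIN prefers the lower value; n2=4, n1=-7. n1 is better since -7 < 4.

n1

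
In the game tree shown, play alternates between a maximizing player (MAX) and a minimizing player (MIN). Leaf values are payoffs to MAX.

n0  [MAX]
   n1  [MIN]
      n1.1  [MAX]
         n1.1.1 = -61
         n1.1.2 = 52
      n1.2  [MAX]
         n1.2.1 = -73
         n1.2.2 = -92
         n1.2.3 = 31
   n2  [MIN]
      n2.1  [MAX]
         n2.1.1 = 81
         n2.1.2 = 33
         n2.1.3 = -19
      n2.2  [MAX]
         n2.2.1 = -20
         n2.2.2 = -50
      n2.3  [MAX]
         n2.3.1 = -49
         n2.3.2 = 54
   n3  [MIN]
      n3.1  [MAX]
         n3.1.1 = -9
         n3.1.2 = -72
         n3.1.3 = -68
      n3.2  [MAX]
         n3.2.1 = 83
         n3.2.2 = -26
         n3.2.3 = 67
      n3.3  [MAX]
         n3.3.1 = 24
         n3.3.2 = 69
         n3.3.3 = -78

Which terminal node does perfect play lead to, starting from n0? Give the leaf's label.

n1.1 (MAX): max(-61, 52) = 52
n1.2 (MAX): max(-73, -92, 31) = 31
n1 (MIN): min(52, 31) = 31
n2.1 (MAX): max(81, 33, -19) = 81
n2.2 (MAX): max(-20, -50) = -20
n2.3 (MAX): max(-49, 54) = 54
n2 (MIN): min(81, -20, 54) = -20
n3.1 (MAX): max(-9, -72, -68) = -9
n3.2 (MAX): max(83, -26, 67) = 83
n3.3 (MAX): max(24, 69, -78) = 69
n3 (MIN): min(-9, 83, 69) = -9
n0 (MAX): max(31, -20, -9) = 31
At n0, MAX picks n1 (highest: 31).
At n1, MIN picks n1.2 (lowest: 31).
At n1.2, MAX picks n1.2.3 (highest: 31).
Terminal value 31.

n1.2.3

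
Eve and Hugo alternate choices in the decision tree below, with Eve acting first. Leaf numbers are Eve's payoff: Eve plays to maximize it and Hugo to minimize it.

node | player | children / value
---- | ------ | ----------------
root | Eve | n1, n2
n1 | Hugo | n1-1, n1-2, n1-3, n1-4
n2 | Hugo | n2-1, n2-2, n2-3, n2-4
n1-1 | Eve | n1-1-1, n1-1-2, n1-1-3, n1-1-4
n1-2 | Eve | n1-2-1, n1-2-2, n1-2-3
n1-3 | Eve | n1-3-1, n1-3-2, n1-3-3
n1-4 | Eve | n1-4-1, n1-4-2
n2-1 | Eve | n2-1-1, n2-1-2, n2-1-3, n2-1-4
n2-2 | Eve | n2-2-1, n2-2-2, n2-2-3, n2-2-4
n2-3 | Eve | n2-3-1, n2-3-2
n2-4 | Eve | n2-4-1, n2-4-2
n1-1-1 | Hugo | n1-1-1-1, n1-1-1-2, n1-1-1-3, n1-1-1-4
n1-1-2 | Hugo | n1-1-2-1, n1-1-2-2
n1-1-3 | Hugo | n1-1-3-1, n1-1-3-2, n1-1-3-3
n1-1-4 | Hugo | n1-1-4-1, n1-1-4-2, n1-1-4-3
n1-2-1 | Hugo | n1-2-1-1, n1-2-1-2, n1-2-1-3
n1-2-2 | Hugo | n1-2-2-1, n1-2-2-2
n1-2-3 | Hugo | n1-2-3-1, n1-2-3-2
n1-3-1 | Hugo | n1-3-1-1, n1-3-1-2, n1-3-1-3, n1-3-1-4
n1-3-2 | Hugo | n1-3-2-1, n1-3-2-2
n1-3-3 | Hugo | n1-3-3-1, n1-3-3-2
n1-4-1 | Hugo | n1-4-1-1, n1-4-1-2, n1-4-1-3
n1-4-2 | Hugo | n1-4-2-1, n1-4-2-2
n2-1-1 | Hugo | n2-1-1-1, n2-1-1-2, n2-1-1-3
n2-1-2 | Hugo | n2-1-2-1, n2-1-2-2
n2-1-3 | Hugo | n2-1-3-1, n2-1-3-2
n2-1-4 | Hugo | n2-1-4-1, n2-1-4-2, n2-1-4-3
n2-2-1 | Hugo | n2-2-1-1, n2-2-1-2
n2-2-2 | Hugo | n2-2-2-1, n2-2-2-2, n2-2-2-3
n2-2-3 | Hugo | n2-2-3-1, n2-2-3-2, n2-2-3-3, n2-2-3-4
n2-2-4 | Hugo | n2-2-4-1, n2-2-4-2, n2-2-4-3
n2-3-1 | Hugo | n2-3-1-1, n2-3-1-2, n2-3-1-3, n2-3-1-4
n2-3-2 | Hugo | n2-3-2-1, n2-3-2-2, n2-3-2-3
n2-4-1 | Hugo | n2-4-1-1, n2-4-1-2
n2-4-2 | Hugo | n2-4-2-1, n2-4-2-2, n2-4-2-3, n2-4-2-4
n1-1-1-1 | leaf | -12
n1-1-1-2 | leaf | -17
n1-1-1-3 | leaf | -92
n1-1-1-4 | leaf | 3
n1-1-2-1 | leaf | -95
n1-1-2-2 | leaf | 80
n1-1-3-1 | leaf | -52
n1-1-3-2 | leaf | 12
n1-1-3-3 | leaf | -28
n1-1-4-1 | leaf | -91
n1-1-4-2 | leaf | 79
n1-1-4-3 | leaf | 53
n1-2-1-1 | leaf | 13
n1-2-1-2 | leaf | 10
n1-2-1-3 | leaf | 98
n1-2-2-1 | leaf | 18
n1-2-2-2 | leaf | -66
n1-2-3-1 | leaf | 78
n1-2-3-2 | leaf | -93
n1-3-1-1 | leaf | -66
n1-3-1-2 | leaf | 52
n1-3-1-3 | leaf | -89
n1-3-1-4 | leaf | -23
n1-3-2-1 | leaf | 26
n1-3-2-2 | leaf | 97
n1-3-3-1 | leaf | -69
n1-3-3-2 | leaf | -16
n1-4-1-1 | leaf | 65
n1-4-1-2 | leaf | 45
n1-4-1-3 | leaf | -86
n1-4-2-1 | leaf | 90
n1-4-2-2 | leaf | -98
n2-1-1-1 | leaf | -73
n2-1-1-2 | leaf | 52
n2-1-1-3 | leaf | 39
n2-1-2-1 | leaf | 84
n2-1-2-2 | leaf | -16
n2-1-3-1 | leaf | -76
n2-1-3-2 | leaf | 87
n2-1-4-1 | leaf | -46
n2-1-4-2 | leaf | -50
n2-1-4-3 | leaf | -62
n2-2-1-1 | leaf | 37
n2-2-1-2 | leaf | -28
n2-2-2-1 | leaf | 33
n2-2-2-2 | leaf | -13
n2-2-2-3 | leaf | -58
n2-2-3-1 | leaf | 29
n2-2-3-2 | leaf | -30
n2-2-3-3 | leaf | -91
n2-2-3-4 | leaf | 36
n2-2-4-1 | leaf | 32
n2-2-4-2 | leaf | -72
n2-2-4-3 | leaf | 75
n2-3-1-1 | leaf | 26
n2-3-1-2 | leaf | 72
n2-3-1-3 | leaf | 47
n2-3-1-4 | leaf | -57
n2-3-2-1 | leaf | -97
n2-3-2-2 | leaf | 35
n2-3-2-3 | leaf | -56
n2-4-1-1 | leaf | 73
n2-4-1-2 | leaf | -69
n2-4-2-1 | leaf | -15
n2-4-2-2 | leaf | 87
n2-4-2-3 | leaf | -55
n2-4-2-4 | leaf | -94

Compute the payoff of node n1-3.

26

n1-3-1 (Hugo): min(-66, 52, -89, -23) = -89
n1-3-2 (Hugo): min(26, 97) = 26
n1-3-3 (Hugo): min(-69, -16) = -69
n1-3 (Eve): max(-89, 26, -69) = 26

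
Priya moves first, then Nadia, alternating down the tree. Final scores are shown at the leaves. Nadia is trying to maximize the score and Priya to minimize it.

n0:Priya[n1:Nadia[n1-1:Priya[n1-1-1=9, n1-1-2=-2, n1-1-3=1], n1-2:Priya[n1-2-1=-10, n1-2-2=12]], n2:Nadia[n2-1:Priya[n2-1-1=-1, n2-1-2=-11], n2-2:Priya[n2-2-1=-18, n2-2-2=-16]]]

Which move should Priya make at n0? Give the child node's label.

n1-1 (Priya): min(9, -2, 1) = -2
n1-2 (Priya): min(-10, 12) = -10
n1 (Nadia): max(-2, -10) = -2
n2-1 (Priya): min(-1, -11) = -11
n2-2 (Priya): min(-18, -16) = -18
n2 (Nadia): max(-11, -18) = -11
n0 (Priya): min(-2, -11) = -11
Priya at n0 wants the lowest of {n1=-2, n2=-11}, so chooses n2.

n2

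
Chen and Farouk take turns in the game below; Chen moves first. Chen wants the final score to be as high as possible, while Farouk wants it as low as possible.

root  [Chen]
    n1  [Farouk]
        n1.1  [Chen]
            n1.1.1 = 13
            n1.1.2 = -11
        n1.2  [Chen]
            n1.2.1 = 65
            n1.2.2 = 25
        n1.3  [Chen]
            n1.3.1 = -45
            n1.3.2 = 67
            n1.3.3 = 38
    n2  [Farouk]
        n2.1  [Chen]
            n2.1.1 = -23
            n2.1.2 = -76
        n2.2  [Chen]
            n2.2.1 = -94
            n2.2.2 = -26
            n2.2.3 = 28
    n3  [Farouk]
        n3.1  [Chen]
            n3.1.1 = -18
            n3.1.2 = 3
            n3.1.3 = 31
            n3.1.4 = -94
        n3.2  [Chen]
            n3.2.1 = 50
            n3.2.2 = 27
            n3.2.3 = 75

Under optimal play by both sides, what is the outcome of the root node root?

n1.1 (Chen): max(13, -11) = 13
n1.2 (Chen): max(65, 25) = 65
n1.3 (Chen): max(-45, 67, 38) = 67
n1 (Farouk): min(13, 65, 67) = 13
n2.1 (Chen): max(-23, -76) = -23
n2.2 (Chen): max(-94, -26, 28) = 28
n2 (Farouk): min(-23, 28) = -23
n3.1 (Chen): max(-18, 3, 31, -94) = 31
n3.2 (Chen): max(50, 27, 75) = 75
n3 (Farouk): min(31, 75) = 31
root (Chen): max(13, -23, 31) = 31

31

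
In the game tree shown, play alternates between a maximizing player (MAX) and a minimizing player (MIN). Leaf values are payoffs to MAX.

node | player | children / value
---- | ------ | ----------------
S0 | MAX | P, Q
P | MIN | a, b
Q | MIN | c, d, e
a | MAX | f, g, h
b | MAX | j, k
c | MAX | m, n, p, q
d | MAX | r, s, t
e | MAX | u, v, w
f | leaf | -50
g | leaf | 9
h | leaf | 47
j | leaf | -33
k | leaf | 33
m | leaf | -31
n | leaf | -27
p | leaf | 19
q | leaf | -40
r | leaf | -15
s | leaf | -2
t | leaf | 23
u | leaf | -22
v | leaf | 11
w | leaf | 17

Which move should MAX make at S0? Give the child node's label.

a (MAX): max(-50, 9, 47) = 47
b (MAX): max(-33, 33) = 33
P (MIN): min(47, 33) = 33
c (MAX): max(-31, -27, 19, -40) = 19
d (MAX): max(-15, -2, 23) = 23
e (MAX): max(-22, 11, 17) = 17
Q (MIN): min(19, 23, 17) = 17
S0 (MAX): max(33, 17) = 33
MAX at S0 wants the highest of {P=33, Q=17}, so chooses P.

P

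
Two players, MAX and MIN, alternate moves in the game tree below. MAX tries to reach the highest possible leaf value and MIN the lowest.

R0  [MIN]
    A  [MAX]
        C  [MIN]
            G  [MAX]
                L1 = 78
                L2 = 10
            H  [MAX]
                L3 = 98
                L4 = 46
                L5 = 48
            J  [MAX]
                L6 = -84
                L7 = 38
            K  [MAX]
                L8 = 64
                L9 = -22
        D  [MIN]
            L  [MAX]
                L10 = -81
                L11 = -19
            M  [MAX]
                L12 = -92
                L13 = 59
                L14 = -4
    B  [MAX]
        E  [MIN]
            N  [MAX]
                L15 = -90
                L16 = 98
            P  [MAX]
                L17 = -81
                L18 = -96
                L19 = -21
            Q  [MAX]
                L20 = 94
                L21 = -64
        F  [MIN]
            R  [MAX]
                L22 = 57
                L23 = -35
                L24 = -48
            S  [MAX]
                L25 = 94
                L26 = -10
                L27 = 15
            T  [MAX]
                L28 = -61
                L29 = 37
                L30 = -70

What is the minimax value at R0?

37

G (MAX): max(78, 10) = 78
H (MAX): max(98, 46, 48) = 98
J (MAX): max(-84, 38) = 38
K (MAX): max(64, -22) = 64
C (MIN): min(78, 98, 38, 64) = 38
L (MAX): max(-81, -19) = -19
M (MAX): max(-92, 59, -4) = 59
D (MIN): min(-19, 59) = -19
A (MAX): max(38, -19) = 38
N (MAX): max(-90, 98) = 98
P (MAX): max(-81, -96, -21) = -21
Q (MAX): max(94, -64) = 94
E (MIN): min(98, -21, 94) = -21
R (MAX): max(57, -35, -48) = 57
S (MAX): max(94, -10, 15) = 94
T (MAX): max(-61, 37, -70) = 37
F (MIN): min(57, 94, 37) = 37
B (MAX): max(-21, 37) = 37
R0 (MIN): min(38, 37) = 37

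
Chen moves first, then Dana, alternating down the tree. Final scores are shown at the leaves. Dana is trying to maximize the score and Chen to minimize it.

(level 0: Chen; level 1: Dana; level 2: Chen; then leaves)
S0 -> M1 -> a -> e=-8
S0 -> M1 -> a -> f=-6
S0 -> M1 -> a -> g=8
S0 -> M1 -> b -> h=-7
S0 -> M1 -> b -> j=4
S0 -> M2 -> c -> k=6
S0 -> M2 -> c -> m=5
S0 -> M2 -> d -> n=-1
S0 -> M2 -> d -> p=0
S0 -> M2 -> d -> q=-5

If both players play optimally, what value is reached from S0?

a (Chen): min(-8, -6, 8) = -8
b (Chen): min(-7, 4) = -7
M1 (Dana): max(-8, -7) = -7
c (Chen): min(6, 5) = 5
d (Chen): min(-1, 0, -5) = -5
M2 (Dana): max(5, -5) = 5
S0 (Chen): min(-7, 5) = -7

-7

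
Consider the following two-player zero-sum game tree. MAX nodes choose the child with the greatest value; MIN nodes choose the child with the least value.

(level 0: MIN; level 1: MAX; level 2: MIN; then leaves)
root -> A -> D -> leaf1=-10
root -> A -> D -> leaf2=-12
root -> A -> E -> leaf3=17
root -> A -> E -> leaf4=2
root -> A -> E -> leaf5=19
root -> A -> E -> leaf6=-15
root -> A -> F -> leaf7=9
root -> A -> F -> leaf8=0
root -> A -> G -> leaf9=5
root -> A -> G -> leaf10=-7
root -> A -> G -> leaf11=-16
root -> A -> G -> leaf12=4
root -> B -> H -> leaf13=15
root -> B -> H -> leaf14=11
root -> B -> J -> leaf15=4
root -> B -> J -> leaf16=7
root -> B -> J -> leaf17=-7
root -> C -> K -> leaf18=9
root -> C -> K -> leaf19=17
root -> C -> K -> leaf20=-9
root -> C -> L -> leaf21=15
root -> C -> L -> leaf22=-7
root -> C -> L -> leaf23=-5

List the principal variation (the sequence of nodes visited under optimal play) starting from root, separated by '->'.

D (MIN): min(-10, -12) = -12
E (MIN): min(17, 2, 19, -15) = -15
F (MIN): min(9, 0) = 0
G (MIN): min(5, -7, -16, 4) = -16
A (MAX): max(-12, -15, 0, -16) = 0
H (MIN): min(15, 11) = 11
J (MIN): min(4, 7, -7) = -7
B (MAX): max(11, -7) = 11
K (MIN): min(9, 17, -9) = -9
L (MIN): min(15, -7, -5) = -7
C (MAX): max(-9, -7) = -7
root (MIN): min(0, 11, -7) = -7
At root, MIN picks C (lowest: -7).
At C, MAX picks L (highest: -7).
At L, MIN picks leaf22 (lowest: -7).
Terminal value -7.

root -> C -> L -> leaf22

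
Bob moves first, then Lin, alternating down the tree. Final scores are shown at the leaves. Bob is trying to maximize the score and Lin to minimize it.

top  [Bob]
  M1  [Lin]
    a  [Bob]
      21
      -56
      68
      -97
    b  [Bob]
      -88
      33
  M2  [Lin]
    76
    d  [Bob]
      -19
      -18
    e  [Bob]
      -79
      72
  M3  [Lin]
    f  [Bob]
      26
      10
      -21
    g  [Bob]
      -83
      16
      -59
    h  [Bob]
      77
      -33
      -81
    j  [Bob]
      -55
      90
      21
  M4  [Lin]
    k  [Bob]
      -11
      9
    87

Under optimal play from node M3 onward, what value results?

f (Bob): max(26, 10, -21) = 26
g (Bob): max(-83, 16, -59) = 16
h (Bob): max(77, -33, -81) = 77
j (Bob): max(-55, 90, 21) = 90
M3 (Lin): min(26, 16, 77, 90) = 16

16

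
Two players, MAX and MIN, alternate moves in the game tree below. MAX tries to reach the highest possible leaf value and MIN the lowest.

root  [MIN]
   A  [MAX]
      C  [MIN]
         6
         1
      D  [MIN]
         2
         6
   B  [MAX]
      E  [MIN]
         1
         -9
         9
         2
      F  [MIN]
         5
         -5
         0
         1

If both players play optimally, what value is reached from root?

-5

C (MIN): min(6, 1) = 1
D (MIN): min(2, 6) = 2
A (MAX): max(1, 2) = 2
E (MIN): min(1, -9, 9, 2) = -9
F (MIN): min(5, -5, 0, 1) = -5
B (MAX): max(-9, -5) = -5
root (MIN): min(2, -5) = -5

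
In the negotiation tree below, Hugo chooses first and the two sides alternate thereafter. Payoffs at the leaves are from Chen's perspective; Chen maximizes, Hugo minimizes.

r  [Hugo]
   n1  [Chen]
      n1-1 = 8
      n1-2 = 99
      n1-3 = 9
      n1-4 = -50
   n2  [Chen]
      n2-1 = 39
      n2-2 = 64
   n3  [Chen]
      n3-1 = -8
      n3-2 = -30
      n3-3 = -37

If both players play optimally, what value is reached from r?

n1 (Chen): max(8, 99, 9, -50) = 99
n2 (Chen): max(39, 64) = 64
n3 (Chen): max(-8, -30, -37) = -8
r (Hugo): min(99, 64, -8) = -8

-8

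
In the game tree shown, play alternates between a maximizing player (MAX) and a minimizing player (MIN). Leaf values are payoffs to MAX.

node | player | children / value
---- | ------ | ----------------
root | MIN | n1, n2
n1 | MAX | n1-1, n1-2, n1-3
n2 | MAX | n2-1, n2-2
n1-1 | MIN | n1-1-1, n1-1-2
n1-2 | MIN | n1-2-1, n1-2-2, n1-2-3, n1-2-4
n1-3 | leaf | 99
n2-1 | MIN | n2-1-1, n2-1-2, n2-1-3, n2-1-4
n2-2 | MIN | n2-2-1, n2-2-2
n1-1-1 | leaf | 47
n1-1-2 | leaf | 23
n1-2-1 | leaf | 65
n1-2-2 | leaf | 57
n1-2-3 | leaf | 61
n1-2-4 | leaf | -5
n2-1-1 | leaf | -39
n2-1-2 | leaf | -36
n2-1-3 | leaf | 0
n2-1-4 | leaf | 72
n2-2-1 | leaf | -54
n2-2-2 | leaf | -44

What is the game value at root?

n1-1 (MIN): min(47, 23) = 23
n1-2 (MIN): min(65, 57, 61, -5) = -5
n1 (MAX): max(23, -5, 99) = 99
n2-1 (MIN): min(-39, -36, 0, 72) = -39
n2-2 (MIN): min(-54, -44) = -54
n2 (MAX): max(-39, -54) = -39
root (MIN): min(99, -39) = -39

-39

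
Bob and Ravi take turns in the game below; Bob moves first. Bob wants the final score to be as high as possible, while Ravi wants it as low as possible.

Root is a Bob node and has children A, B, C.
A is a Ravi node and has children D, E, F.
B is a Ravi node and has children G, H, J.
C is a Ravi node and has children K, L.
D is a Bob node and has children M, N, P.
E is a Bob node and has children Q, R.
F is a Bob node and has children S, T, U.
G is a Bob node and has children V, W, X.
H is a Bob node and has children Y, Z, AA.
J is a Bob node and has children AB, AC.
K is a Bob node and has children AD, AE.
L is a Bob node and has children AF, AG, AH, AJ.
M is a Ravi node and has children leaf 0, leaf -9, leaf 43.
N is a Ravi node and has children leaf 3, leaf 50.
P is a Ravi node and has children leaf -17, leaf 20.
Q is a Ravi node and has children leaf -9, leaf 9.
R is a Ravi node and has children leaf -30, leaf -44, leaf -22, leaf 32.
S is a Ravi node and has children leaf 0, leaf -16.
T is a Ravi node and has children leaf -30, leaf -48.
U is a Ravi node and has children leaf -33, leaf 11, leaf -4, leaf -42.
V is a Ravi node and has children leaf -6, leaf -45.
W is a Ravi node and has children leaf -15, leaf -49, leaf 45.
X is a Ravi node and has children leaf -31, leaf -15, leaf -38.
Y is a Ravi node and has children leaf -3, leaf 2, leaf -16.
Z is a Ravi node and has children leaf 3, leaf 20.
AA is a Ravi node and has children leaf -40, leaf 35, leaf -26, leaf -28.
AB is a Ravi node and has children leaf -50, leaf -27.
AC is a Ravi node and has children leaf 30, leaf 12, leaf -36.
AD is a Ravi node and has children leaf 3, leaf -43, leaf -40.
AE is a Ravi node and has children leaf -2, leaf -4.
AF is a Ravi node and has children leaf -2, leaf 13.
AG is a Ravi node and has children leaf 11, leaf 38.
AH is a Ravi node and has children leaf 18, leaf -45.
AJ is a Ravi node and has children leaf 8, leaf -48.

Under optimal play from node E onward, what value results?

-9

Q (Ravi): min(-9, 9) = -9
R (Ravi): min(-30, -44, -22, 32) = -44
E (Bob): max(-9, -44) = -9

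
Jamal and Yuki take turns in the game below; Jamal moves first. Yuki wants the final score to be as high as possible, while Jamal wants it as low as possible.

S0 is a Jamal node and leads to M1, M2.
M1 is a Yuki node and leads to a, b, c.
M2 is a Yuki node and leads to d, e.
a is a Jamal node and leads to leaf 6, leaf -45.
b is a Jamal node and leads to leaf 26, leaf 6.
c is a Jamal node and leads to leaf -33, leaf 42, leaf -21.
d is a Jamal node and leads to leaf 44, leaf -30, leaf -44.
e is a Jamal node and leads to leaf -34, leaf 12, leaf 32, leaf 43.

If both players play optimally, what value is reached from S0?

a (Jamal): min(6, -45) = -45
b (Jamal): min(26, 6) = 6
c (Jamal): min(-33, 42, -21) = -33
M1 (Yuki): max(-45, 6, -33) = 6
d (Jamal): min(44, -30, -44) = -44
e (Jamal): min(-34, 12, 32, 43) = -34
M2 (Yuki): max(-44, -34) = -34
S0 (Jamal): min(6, -34) = -34

-34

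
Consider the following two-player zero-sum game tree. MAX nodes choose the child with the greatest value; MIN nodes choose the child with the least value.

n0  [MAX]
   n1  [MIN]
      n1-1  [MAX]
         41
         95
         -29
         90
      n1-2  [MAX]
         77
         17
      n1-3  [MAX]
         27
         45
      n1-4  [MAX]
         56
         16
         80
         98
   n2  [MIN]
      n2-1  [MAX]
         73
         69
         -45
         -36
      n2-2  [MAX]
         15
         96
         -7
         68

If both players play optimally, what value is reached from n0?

73

n1-1 (MAX): max(41, 95, -29, 90) = 95
n1-2 (MAX): max(77, 17) = 77
n1-3 (MAX): max(27, 45) = 45
n1-4 (MAX): max(56, 16, 80, 98) = 98
n1 (MIN): min(95, 77, 45, 98) = 45
n2-1 (MAX): max(73, 69, -45, -36) = 73
n2-2 (MAX): max(15, 96, -7, 68) = 96
n2 (MIN): min(73, 96) = 73
n0 (MAX): max(45, 73) = 73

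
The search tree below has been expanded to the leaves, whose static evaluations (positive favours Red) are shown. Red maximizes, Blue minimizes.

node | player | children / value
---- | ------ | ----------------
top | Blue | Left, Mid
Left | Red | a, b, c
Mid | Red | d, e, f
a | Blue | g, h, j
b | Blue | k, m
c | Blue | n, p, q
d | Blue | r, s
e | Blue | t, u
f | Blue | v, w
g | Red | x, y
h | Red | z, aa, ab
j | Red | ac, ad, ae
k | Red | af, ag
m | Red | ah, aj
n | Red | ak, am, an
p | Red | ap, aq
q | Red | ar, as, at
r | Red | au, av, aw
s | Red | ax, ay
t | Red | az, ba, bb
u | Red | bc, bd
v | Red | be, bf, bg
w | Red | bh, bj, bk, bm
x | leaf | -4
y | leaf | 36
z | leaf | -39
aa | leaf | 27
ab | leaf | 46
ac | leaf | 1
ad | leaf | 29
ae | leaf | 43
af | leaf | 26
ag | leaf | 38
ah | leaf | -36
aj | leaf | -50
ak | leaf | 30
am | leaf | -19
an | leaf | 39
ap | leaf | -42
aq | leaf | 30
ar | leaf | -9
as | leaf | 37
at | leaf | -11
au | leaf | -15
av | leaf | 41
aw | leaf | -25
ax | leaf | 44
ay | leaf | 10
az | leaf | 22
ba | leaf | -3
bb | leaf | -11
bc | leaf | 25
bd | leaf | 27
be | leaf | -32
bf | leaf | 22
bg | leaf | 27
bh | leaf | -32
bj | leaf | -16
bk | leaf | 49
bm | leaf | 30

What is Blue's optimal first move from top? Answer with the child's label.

g (Red): max(-4, 36) = 36
h (Red): max(-39, 27, 46) = 46
j (Red): max(1, 29, 43) = 43
a (Blue): min(36, 46, 43) = 36
k (Red): max(26, 38) = 38
m (Red): max(-36, -50) = -36
b (Blue): min(38, -36) = -36
n (Red): max(30, -19, 39) = 39
p (Red): max(-42, 30) = 30
q (Red): max(-9, 37, -11) = 37
c (Blue): min(39, 30, 37) = 30
Left (Red): max(36, -36, 30) = 36
r (Red): max(-15, 41, -25) = 41
s (Red): max(44, 10) = 44
d (Blue): min(41, 44) = 41
t (Red): max(22, -3, -11) = 22
u (Red): max(25, 27) = 27
e (Blue): min(22, 27) = 22
v (Red): max(-32, 22, 27) = 27
w (Red): max(-32, -16, 49, 30) = 49
f (Blue): min(27, 49) = 27
Mid (Red): max(41, 22, 27) = 41
top (Blue): min(36, 41) = 36
Blue at top wants the lowest of {Left=36, Mid=41}, so chooses Left.

Left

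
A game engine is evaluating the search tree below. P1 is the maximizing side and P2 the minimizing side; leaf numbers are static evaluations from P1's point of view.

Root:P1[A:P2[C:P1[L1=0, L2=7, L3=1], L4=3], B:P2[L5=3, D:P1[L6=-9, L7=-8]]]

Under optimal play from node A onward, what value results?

3

C (P1): max(0, 7, 1) = 7
A (P2): min(7, 3) = 3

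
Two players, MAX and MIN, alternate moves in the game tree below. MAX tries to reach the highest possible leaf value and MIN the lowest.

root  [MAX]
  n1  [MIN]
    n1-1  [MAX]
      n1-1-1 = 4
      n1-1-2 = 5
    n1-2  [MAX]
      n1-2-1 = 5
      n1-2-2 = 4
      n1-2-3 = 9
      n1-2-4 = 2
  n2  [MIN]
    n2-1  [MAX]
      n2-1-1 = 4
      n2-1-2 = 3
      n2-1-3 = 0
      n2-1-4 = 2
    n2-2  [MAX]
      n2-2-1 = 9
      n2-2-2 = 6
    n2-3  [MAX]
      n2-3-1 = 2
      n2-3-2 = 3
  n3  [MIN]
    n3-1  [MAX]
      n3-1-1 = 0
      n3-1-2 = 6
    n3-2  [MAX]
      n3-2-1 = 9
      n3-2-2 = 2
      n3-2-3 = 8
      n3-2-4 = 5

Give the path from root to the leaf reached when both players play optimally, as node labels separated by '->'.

root -> n3 -> n3-1 -> n3-1-2

n1-1 (MAX): max(4, 5) = 5
n1-2 (MAX): max(5, 4, 9, 2) = 9
n1 (MIN): min(5, 9) = 5
n2-1 (MAX): max(4, 3, 0, 2) = 4
n2-2 (MAX): max(9, 6) = 9
n2-3 (MAX): max(2, 3) = 3
n2 (MIN): min(4, 9, 3) = 3
n3-1 (MAX): max(0, 6) = 6
n3-2 (MAX): max(9, 2, 8, 5) = 9
n3 (MIN): min(6, 9) = 6
root (MAX): max(5, 3, 6) = 6
At root, MAX picks n3 (highest: 6).
At n3, MIN picks n3-1 (lowest: 6).
At n3-1, MAX picks n3-1-2 (highest: 6).
Terminal value 6.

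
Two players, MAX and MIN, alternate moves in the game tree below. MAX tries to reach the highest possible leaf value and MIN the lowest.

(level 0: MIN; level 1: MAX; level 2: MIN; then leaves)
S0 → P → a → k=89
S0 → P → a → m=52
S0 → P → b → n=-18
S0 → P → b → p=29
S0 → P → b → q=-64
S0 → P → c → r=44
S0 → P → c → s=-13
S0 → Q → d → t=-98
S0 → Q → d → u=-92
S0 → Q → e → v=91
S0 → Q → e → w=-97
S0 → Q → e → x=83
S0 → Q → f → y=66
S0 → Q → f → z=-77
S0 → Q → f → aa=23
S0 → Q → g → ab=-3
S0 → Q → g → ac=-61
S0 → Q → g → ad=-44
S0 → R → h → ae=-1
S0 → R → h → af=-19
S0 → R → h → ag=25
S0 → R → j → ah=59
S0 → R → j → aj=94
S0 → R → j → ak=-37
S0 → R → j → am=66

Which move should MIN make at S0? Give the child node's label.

Q

a (MIN): min(89, 52) = 52
b (MIN): min(-18, 29, -64) = -64
c (MIN): min(44, -13) = -13
P (MAX): max(52, -64, -13) = 52
d (MIN): min(-98, -92) = -98
e (MIN): min(91, -97, 83) = -97
f (MIN): min(66, -77, 23) = -77
g (MIN): min(-3, -61, -44) = -61
Q (MAX): max(-98, -97, -77, -61) = -61
h (MIN): min(-1, -19, 25) = -19
j (MIN): min(59, 94, -37, 66) = -37
R (MAX): max(-19, -37) = -19
S0 (MIN): min(52, -61, -19) = -61
MIN at S0 wants the lowest of {P=52, Q=-61, R=-19}, so chooses Q.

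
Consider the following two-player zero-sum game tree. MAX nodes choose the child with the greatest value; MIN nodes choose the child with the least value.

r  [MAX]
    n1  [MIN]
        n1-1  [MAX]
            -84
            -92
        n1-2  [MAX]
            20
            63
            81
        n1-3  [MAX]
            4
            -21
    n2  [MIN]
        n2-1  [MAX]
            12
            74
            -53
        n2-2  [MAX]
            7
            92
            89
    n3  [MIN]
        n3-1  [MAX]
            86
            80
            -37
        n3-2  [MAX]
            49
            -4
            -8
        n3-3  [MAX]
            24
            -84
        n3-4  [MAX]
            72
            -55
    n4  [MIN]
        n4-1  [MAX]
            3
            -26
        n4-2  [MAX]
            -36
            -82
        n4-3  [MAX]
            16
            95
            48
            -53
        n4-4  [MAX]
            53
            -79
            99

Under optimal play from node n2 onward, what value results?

n2-1 (MAX): max(12, 74, -53) = 74
n2-2 (MAX): max(7, 92, 89) = 92
n2 (MIN): min(74, 92) = 74

74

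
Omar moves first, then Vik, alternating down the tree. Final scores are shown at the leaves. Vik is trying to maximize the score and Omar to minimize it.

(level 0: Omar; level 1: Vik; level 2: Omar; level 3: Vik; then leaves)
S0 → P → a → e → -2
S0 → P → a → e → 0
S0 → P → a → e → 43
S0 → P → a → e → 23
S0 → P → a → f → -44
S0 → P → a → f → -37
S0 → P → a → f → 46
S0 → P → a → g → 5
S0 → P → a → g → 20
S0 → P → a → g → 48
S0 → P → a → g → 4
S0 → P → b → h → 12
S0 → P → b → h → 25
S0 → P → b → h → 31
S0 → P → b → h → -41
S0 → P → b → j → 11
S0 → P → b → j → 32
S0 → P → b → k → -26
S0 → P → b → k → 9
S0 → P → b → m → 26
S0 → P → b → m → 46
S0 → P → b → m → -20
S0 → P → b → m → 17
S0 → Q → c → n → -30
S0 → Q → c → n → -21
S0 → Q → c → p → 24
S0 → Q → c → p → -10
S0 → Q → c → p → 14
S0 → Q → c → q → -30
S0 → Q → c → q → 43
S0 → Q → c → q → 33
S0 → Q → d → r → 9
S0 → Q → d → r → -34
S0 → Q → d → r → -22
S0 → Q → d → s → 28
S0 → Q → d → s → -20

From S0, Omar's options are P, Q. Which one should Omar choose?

e (Vik): max(-2, 0, 43, 23) = 43
f (Vik): max(-44, -37, 46) = 46
g (Vik): max(5, 20, 48, 4) = 48
a (Omar): min(43, 46, 48) = 43
h (Vik): max(12, 25, 31, -41) = 31
j (Vik): max(11, 32) = 32
k (Vik): max(-26, 9) = 9
m (Vik): max(26, 46, -20, 17) = 46
b (Omar): min(31, 32, 9, 46) = 9
P (Vik): max(43, 9) = 43
n (Vik): max(-30, -21) = -21
p (Vik): max(24, -10, 14) = 24
q (Vik): max(-30, 43, 33) = 43
c (Omar): min(-21, 24, 43) = -21
r (Vik): max(9, -34, -22) = 9
s (Vik): max(28, -20) = 28
d (Omar): min(9, 28) = 9
Q (Vik): max(-21, 9) = 9
S0 (Omar): min(43, 9) = 9
Omar at S0 wants the lowest of {P=43, Q=9}, so chooses Q.

Q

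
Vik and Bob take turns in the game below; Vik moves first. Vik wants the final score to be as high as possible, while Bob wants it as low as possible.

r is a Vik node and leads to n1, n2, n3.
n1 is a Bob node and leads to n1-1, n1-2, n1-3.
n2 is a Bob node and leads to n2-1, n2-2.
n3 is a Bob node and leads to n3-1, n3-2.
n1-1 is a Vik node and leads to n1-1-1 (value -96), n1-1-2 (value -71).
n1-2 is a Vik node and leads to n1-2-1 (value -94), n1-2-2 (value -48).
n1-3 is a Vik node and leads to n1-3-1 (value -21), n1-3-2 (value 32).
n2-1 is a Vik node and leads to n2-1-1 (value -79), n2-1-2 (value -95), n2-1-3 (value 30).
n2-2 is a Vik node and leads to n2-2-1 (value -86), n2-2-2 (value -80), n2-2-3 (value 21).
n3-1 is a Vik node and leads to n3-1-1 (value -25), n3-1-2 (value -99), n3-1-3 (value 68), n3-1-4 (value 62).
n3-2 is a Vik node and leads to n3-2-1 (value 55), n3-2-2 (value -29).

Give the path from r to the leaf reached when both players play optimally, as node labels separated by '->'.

n1-1 (Vik): max(-96, -71) = -71
n1-2 (Vik): max(-94, -48) = -48
n1-3 (Vik): max(-21, 32) = 32
n1 (Bob): min(-71, -48, 32) = -71
n2-1 (Vik): max(-79, -95, 30) = 30
n2-2 (Vik): max(-86, -80, 21) = 21
n2 (Bob): min(30, 21) = 21
n3-1 (Vik): max(-25, -99, 68, 62) = 68
n3-2 (Vik): max(55, -29) = 55
n3 (Bob): min(68, 55) = 55
r (Vik): max(-71, 21, 55) = 55
At r, Vik picks n3 (highest: 55).
At n3, Bob picks n3-2 (lowest: 55).
At n3-2, Vik picks n3-2-1 (highest: 55).
Terminal value 55.

r -> n3 -> n3-2 -> n3-2-1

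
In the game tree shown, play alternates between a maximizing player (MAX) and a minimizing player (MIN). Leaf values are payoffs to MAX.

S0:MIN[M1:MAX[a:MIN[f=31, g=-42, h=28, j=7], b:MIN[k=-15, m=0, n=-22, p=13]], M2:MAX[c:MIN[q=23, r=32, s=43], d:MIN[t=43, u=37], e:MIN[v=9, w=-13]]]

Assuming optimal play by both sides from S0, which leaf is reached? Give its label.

n

a (MIN): min(31, -42, 28, 7) = -42
b (MIN): min(-15, 0, -22, 13) = -22
M1 (MAX): max(-42, -22) = -22
c (MIN): min(23, 32, 43) = 23
d (MIN): min(43, 37) = 37
e (MIN): min(9, -13) = -13
M2 (MAX): max(23, 37, -13) = 37
S0 (MIN): min(-22, 37) = -22
At S0, MIN picks M1 (lowest: -22).
At M1, MAX picks b (highest: -22).
At b, MIN picks n (lowest: -22).
Terminal value -22.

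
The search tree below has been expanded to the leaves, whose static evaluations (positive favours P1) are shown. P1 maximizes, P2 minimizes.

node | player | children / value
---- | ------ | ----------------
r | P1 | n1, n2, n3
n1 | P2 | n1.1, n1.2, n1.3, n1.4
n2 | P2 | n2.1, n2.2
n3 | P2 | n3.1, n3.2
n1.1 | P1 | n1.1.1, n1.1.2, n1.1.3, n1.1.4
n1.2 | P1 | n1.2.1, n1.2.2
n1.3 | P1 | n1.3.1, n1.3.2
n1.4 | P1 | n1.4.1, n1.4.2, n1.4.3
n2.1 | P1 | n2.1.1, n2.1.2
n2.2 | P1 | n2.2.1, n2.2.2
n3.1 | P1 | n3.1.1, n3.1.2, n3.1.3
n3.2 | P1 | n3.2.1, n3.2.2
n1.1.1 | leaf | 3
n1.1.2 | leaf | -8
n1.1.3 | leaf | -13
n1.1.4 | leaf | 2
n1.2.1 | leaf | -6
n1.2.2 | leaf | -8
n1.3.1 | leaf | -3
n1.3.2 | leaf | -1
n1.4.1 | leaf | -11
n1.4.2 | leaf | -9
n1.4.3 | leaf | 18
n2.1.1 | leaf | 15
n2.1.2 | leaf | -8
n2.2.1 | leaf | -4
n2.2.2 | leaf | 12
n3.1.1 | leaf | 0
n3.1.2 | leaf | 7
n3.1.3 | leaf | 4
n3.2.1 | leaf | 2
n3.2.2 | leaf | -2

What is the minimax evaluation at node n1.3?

-1

n1.3 (P1): max(-3, -1) = -1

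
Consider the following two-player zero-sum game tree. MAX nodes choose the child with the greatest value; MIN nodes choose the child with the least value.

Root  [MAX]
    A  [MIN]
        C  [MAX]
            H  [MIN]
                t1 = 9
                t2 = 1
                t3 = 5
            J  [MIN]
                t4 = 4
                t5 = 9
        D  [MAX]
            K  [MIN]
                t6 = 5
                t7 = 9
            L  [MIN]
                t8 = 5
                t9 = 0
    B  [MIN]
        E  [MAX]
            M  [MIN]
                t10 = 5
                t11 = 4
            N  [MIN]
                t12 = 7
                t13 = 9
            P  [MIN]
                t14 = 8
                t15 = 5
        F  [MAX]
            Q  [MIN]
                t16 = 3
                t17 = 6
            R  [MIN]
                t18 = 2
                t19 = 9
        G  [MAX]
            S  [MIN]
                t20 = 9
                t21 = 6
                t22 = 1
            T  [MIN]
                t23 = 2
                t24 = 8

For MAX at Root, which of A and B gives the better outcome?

A

H (MIN): min(9, 1, 5) = 1
J (MIN): min(4, 9) = 4
C (MAX): max(1, 4) = 4
K (MIN): min(5, 9) = 5
L (MIN): min(5, 0) = 0
D (MAX): max(5, 0) = 5
A (MIN): min(4, 5) = 4
M (MIN): min(5, 4) = 4
N (MIN): min(7, 9) = 7
P (MIN): min(8, 5) = 5
E (MAX): max(4, 7, 5) = 7
Q (MIN): min(3, 6) = 3
R (MIN): min(2, 9) = 2
F (MAX): max(3, 2) = 3
S (MIN): min(9, 6, 1) = 1
T (MIN): min(2, 8) = 2
G (MAX): max(1, 2) = 2
B (MIN): min(7, 3, 2) = 2
MAX prefers the higher value; A=4, B=2. A is better since 4 > 2.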